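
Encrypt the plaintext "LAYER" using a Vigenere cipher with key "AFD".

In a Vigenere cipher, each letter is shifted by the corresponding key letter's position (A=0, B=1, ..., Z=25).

Step 1: Repeat key to match plaintext length:
  Plaintext: LAYER
  Key:       AFDAF
Step 2: Encrypt each letter:
  L(11) + A(0) = (11+0) mod 26 = 11 = L
  A(0) + F(5) = (0+5) mod 26 = 5 = F
  Y(24) + D(3) = (24+3) mod 26 = 1 = B
  E(4) + A(0) = (4+0) mod 26 = 4 = E
  R(17) + F(5) = (17+5) mod 26 = 22 = W
Ciphertext: LFBEW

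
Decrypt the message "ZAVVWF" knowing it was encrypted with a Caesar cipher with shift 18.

Step 1: Reverse the shift by subtracting 18 from each letter position.
  Z (position 25) -> position (25-18) mod 26 = 7 -> H
  A (position 0) -> position (0-18) mod 26 = 8 -> I
  V (position 21) -> position (21-18) mod 26 = 3 -> D
  V (position 21) -> position (21-18) mod 26 = 3 -> D
  W (position 22) -> position (22-18) mod 26 = 4 -> E
  F (position 5) -> position (5-18) mod 26 = 13 -> N
Decrypted message: HIDDEN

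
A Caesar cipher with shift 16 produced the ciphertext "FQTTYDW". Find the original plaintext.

Step 1: Reverse the shift by subtracting 16 from each letter position.
  F (position 5) -> position (5-16) mod 26 = 15 -> P
  Q (position 16) -> position (16-16) mod 26 = 0 -> A
  T (position 19) -> position (19-16) mod 26 = 3 -> D
  T (position 19) -> position (19-16) mod 26 = 3 -> D
  Y (position 24) -> position (24-16) mod 26 = 8 -> I
  D (position 3) -> position (3-16) mod 26 = 13 -> N
  W (position 22) -> position (22-16) mod 26 = 6 -> G
Decrypted message: PADDING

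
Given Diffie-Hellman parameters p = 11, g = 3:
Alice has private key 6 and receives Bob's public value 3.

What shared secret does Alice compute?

Step 1: s = B^a mod p = 3^6 mod 11.
  3^1 mod 11 = 3
  3^2 mod 11 = (3 * 3) mod 11 = 9
  3^3 mod 11 = (9 * 3) mod 11 = 5
  3^4 mod 11 = (5 * 3) mod 11 = 4
  3^5 mod 11 = (4 * 3) mod 11 = 1
  3^6 mod 11 = (1 * 3) mod 11 = 3
Result: shared secret = 3.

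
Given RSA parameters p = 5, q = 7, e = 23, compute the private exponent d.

Step 1: n = 5 * 7 = 35.
Step 2: phi(n) = 4 * 6 = 24.
Step 3: Find d such that 23 * d = 1 (mod 24).
Step 4: d = 23^(-1) mod 24 = 23.
Verification: 23 * 23 = 529 = 22 * 24 + 1.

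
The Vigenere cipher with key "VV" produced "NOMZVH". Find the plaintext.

Step 1: Extend key: VVVVVV
Step 2: Decrypt each letter (c - k) mod 26:
  N(13) - V(21) = (13-21) mod 26 = 18 = S
  O(14) - V(21) = (14-21) mod 26 = 19 = T
  M(12) - V(21) = (12-21) mod 26 = 17 = R
  Z(25) - V(21) = (25-21) mod 26 = 4 = E
  V(21) - V(21) = (21-21) mod 26 = 0 = A
  H(7) - V(21) = (7-21) mod 26 = 12 = M
Plaintext: STREAM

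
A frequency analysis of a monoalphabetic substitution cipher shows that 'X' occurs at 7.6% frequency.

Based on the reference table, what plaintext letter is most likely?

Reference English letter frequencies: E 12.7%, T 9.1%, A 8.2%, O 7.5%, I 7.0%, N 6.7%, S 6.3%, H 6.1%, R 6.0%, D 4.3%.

Step 1: The observed frequency is 7.6%.
Step 2: Compare with English frequencies:
  E: 12.7% (difference: 5.1%)
  T: 9.1% (difference: 1.5%)
  A: 8.2% (difference: 0.6%)
  O: 7.5% (difference: 0.1%) <-- closest
  I: 7.0% (difference: 0.6%)
  N: 6.7% (difference: 0.9%)
  S: 6.3% (difference: 1.3%)
  H: 6.1% (difference: 1.5%)
  R: 6.0% (difference: 1.6%)
  D: 4.3% (difference: 3.3%)
Step 3: 'X' most likely represents 'O' (frequency 7.5%).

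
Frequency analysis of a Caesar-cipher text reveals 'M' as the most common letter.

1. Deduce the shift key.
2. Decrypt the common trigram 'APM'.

Step 1: In English, 'E' is the most frequent letter (12.7%).
Step 2: The most frequent ciphertext letter is 'M' (position 12).
Step 3: Shift = (12 - 4) mod 26 = 8.
Step 4: Decrypt 'APM' by shifting back 8:
  A -> S
  P -> H
  M -> E
Step 5: 'APM' decrypts to 'SHE'.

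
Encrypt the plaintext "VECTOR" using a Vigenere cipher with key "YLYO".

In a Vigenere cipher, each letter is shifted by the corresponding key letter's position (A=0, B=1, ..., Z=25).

Step 1: Repeat key to match plaintext length:
  Plaintext: VECTOR
  Key:       YLYOYL
Step 2: Encrypt each letter:
  V(21) + Y(24) = (21+24) mod 26 = 19 = T
  E(4) + L(11) = (4+11) mod 26 = 15 = P
  C(2) + Y(24) = (2+24) mod 26 = 0 = A
  T(19) + O(14) = (19+14) mod 26 = 7 = H
  O(14) + Y(24) = (14+24) mod 26 = 12 = M
  R(17) + L(11) = (17+11) mod 26 = 2 = C
Ciphertext: TPAHMC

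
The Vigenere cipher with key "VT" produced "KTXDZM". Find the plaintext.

Step 1: Extend key: VTVTVT
Step 2: Decrypt each letter (c - k) mod 26:
  K(10) - V(21) = (10-21) mod 26 = 15 = P
  T(19) - T(19) = (19-19) mod 26 = 0 = A
  X(23) - V(21) = (23-21) mod 26 = 2 = C
  D(3) - T(19) = (3-19) mod 26 = 10 = K
  Z(25) - V(21) = (25-21) mod 26 = 4 = E
  M(12) - T(19) = (12-19) mod 26 = 19 = T
Plaintext: PACKET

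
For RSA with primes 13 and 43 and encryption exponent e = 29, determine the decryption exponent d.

Step 1: n = 13 * 43 = 559.
Step 2: phi(n) = 12 * 42 = 504.
Step 3: Find d such that 29 * d = 1 (mod 504).
Step 4: d = 29^(-1) mod 504 = 365.
Verification: 29 * 365 = 10585 = 21 * 504 + 1.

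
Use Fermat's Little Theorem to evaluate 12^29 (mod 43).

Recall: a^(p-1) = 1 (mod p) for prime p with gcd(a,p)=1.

Step 1: Since 43 is prime, by Fermat's Little Theorem: 12^42 = 1 (mod 43).
Step 2: Reduce exponent: 29 mod 42 = 29.
Step 3: So 12^29 = 12^29 (mod 43).
Step 4: 12^29 mod 43 = 29.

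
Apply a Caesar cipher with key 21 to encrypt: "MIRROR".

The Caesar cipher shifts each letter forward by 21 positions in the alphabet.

Step 1: For each letter, shift forward by 21 positions (mod 26).
  M (position 12) -> position (12+21) mod 26 = 7 -> H
  I (position 8) -> position (8+21) mod 26 = 3 -> D
  R (position 17) -> position (17+21) mod 26 = 12 -> M
  R (position 17) -> position (17+21) mod 26 = 12 -> M
  O (position 14) -> position (14+21) mod 26 = 9 -> J
  R (position 17) -> position (17+21) mod 26 = 12 -> M
Result: HDMMJM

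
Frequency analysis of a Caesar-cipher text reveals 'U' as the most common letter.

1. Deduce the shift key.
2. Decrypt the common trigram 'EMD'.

Step 1: In English, 'E' is the most frequent letter (12.7%).
Step 2: The most frequent ciphertext letter is 'U' (position 20).
Step 3: Shift = (20 - 4) mod 26 = 16.
Step 4: Decrypt 'EMD' by shifting back 16:
  E -> O
  M -> W
  D -> N
Step 5: 'EMD' decrypts to 'OWN'.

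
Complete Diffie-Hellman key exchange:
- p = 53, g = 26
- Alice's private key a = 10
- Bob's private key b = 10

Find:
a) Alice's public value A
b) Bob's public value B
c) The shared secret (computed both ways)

Step 1: A = g^a mod p = 26^10 mod 53 = 25.
Step 2: B = g^b mod p = 26^10 mod 53 = 25.
Step 3: Alice computes s = B^a mod p = 25^10 mod 53 = 16.
Step 4: Bob computes s = A^b mod p = 25^10 mod 53 = 16.
Both sides agree: shared secret = 16.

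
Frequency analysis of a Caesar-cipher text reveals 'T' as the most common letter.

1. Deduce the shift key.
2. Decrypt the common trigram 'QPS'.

Step 1: In English, 'E' is the most frequent letter (12.7%).
Step 2: The most frequent ciphertext letter is 'T' (position 19).
Step 3: Shift = (19 - 4) mod 26 = 15.
Step 4: Decrypt 'QPS' by shifting back 15:
  Q -> B
  P -> A
  S -> D
Step 5: 'QPS' decrypts to 'BAD'.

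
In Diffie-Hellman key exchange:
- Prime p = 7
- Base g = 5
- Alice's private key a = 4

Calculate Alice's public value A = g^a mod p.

Step 1: A = g^a mod p = 5^4 mod 7.
  5^1 mod 7 = 5
  5^2 mod 7 = (5 * 5) mod 7 = 4
  5^3 mod 7 = (4 * 5) mod 7 = 6
  5^4 mod 7 = (6 * 5) mod 7 = 2
Result: A = 2.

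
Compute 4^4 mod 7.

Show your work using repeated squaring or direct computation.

Step 1: Compute 4^4 mod 7 step by step, reducing modulo 7 at each step.
  4^1 mod 7 = 4
  4^2 mod 7 = (4 * 4) mod 7 = 2
  4^3 mod 7 = (2 * 4) mod 7 = 1
  4^4 mod 7 = (1 * 4) mod 7 = 4
Step 2: Result = 4.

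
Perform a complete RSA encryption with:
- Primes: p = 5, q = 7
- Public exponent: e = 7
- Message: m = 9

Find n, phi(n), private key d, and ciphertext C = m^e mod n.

Step 1: n = 5 * 7 = 35.
Step 2: phi(n) = (5-1)(7-1) = 4 * 6 = 24.
Step 3: Find d = 7^(-1) mod 24 = 7.
  Verify: 7 * 7 = 49 = 1 (mod 24).
Step 4: C = 9^7 mod 35 = 9.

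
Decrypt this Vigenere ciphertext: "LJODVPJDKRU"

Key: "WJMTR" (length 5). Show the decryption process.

Step 1: Key 'WJMTR' has length 5. Extended key: WJMTRWJMTRW
Step 2: Decrypt each position:
  L(11) - W(22) = 15 = P
  J(9) - J(9) = 0 = A
  O(14) - M(12) = 2 = C
  D(3) - T(19) = 10 = K
  V(21) - R(17) = 4 = E
  P(15) - W(22) = 19 = T
  J(9) - J(9) = 0 = A
  D(3) - M(12) = 17 = R
  K(10) - T(19) = 17 = R
  R(17) - R(17) = 0 = A
  U(20) - W(22) = 24 = Y
Plaintext: PACKETARRAY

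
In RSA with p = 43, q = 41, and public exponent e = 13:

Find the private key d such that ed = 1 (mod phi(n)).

Step 1: n = 43 * 41 = 1763.
Step 2: phi(n) = 42 * 40 = 1680.
Step 3: Find d such that 13 * d = 1 (mod 1680).
Step 4: d = 13^(-1) mod 1680 = 517.
Verification: 13 * 517 = 6721 = 4 * 1680 + 1.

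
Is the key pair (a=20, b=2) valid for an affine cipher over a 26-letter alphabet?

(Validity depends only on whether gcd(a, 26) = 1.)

Step 1: Compute gcd(20, 26).
Step 2: gcd(20, 26) = 2.
Since gcd = 2 != 1, 20 shares a common factor with 26, so it cannot be used.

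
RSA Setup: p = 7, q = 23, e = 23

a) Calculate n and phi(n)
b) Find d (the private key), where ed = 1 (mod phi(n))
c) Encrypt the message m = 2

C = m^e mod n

Step 1: n = 7 * 23 = 161.
Step 2: phi(n) = (7-1)(23-1) = 6 * 22 = 132.
Step 3: Find d = 23^(-1) mod 132 = 23.
  Verify: 23 * 23 = 529 = 1 (mod 132).
Step 4: C = 2^23 mod 161 = 25.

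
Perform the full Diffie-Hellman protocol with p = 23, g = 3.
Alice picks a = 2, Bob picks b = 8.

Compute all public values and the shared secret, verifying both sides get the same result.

Step 1: A = g^a mod p = 3^2 mod 23 = 9.
Step 2: B = g^b mod p = 3^8 mod 23 = 6.
Step 3: Alice computes s = B^a mod p = 6^2 mod 23 = 13.
Step 4: Bob computes s = A^b mod p = 9^8 mod 23 = 13.
Both sides agree: shared secret = 13.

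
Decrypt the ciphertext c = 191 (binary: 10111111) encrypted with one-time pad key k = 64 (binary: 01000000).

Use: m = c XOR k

Step 1: XOR ciphertext with key:
  Ciphertext: 10111111
  Key:        01000000
  XOR:        11111111
Step 2: Plaintext = 11111111 = 255 in decimal.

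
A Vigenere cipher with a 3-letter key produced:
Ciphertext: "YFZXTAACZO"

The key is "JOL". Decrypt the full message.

Step 1: Key 'JOL' has length 3. Extended key: JOLJOLJOLJ
Step 2: Decrypt each position:
  Y(24) - J(9) = 15 = P
  F(5) - O(14) = 17 = R
  Z(25) - L(11) = 14 = O
  X(23) - J(9) = 14 = O
  T(19) - O(14) = 5 = F
  A(0) - L(11) = 15 = P
  A(0) - J(9) = 17 = R
  C(2) - O(14) = 14 = O
  Z(25) - L(11) = 14 = O
  O(14) - J(9) = 5 = F
Plaintext: PROOFPROOF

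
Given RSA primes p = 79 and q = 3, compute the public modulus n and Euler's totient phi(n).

Step 1: n = p * q = 79 * 3 = 237.
Step 2: phi(n) = (p-1)(q-1) = 78 * 2 = 156.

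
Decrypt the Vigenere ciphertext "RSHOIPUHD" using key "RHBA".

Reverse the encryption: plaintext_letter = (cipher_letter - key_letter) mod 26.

Step 1: Extend key: RHBARHBAR
Step 2: Decrypt each letter (c - k) mod 26:
  R(17) - R(17) = (17-17) mod 26 = 0 = A
  S(18) - H(7) = (18-7) mod 26 = 11 = L
  H(7) - B(1) = (7-1) mod 26 = 6 = G
  O(14) - A(0) = (14-0) mod 26 = 14 = O
  I(8) - R(17) = (8-17) mod 26 = 17 = R
  P(15) - H(7) = (15-7) mod 26 = 8 = I
  U(20) - B(1) = (20-1) mod 26 = 19 = T
  H(7) - A(0) = (7-0) mod 26 = 7 = H
  D(3) - R(17) = (3-17) mod 26 = 12 = M
Plaintext: ALGORITHM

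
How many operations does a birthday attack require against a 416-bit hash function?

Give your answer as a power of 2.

Step 1: The birthday paradox gives collision probability ~50% after sqrt(2^n) = 2^(n/2) hashes.
Step 2: For 416-bit output: 2^(416/2) = 2^208.
Step 3: Approximately 2^208 hash computations needed.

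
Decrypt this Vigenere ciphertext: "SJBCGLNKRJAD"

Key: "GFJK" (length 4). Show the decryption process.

Step 1: Key 'GFJK' has length 4. Extended key: GFJKGFJKGFJK
Step 2: Decrypt each position:
  S(18) - G(6) = 12 = M
  J(9) - F(5) = 4 = E
  B(1) - J(9) = 18 = S
  C(2) - K(10) = 18 = S
  G(6) - G(6) = 0 = A
  L(11) - F(5) = 6 = G
  N(13) - J(9) = 4 = E
  K(10) - K(10) = 0 = A
  R(17) - G(6) = 11 = L
  J(9) - F(5) = 4 = E
  A(0) - J(9) = 17 = R
  D(3) - K(10) = 19 = T
Plaintext: MESSAGEALERT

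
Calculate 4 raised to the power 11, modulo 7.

Step 1: Compute 4^11 mod 7 step by step, reducing modulo 7 at each step.
  4^1 mod 7 = 4
  4^2 mod 7 = (4 * 4) mod 7 = 2
  4^3 mod 7 = (2 * 4) mod 7 = 1
  4^4 mod 7 = (1 * 4) mod 7 = 4
  4^5 mod 7 = (4 * 4) mod 7 = 2
  4^6 mod 7 = (2 * 4) mod 7 = 1
  4^7 mod 7 = (1 * 4) mod 7 = 4
  4^8 mod 7 = (4 * 4) mod 7 = 2
  4^9 mod 7 = (2 * 4) mod 7 = 1
  4^10 mod 7 = (1 * 4) mod 7 = 4
  4^11 mod 7 = (4 * 4) mod 7 = 2
Step 2: Result = 2.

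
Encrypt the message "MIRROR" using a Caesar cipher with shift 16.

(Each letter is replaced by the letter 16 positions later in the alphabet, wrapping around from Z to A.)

Step 1: For each letter, shift forward by 16 positions (mod 26).
  M (position 12) -> position (12+16) mod 26 = 2 -> C
  I (position 8) -> position (8+16) mod 26 = 24 -> Y
  R (position 17) -> position (17+16) mod 26 = 7 -> H
  R (position 17) -> position (17+16) mod 26 = 7 -> H
  O (position 14) -> position (14+16) mod 26 = 4 -> E
  R (position 17) -> position (17+16) mod 26 = 7 -> H
Result: CYHHEH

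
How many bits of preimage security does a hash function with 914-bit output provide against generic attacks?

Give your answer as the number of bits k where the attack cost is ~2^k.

Step 1: The hash has a 914-bit output.
Step 2: Preimage resistance means: given a digest h(x), it should be infeasible to find any input that hashes to it.
With a 914-bit output there are 2^914 possible digests, so a generic brute-force preimage search costs about 2^914 evaluations.
Step 3: Security level = 914 bits.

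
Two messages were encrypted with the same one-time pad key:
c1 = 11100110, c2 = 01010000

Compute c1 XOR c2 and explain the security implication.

Step 1: c1 XOR c2 = (m1 XOR k) XOR (m2 XOR k).
Step 2: By XOR associativity/commutativity: = m1 XOR m2 XOR k XOR k = m1 XOR m2.
Step 3: 11100110 XOR 01010000 = 10110110 = 182.
Step 4: The key cancels out! An attacker learns m1 XOR m2 = 182, revealing the relationship between plaintexts.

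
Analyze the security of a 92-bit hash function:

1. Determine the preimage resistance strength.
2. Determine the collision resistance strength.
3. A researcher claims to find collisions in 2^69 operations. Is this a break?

Step 1: Preimage resistance requires brute-force of 2^92 operations.
Step 2: Collision resistance (birthday bound) = 2^(92/2) = 2^46.
Step 3: The claimed attack costs 2^69 operations.
Step 4: Since 2^69 >= 2^46, the claimed attack is no faster than the generic birthday attack, so this does not break collision resistance.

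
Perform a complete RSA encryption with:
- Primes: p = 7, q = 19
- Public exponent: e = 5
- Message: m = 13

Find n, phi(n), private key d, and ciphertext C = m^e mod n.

Step 1: n = 7 * 19 = 133.
Step 2: phi(n) = (7-1)(19-1) = 6 * 18 = 108.
Step 3: Find d = 5^(-1) mod 108 = 65.
  Verify: 5 * 65 = 325 = 1 (mod 108).
Step 4: C = 13^5 mod 133 = 90.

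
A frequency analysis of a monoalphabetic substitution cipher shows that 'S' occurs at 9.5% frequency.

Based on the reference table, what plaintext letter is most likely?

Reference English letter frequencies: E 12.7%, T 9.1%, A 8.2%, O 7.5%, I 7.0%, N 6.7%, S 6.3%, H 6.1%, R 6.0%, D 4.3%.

Step 1: The observed frequency is 9.5%.
Step 2: Compare with English frequencies:
  E: 12.7% (difference: 3.2%)
  T: 9.1% (difference: 0.4%) <-- closest
  A: 8.2% (difference: 1.3%)
  O: 7.5% (difference: 2.0%)
  I: 7.0% (difference: 2.5%)
  N: 6.7% (difference: 2.8%)
  S: 6.3% (difference: 3.2%)
  H: 6.1% (difference: 3.4%)
  R: 6.0% (difference: 3.5%)
  D: 4.3% (difference: 5.2%)
Step 3: 'S' most likely represents 'T' (frequency 9.1%).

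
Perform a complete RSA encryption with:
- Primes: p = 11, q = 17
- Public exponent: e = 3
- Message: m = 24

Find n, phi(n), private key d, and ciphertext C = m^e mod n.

Step 1: n = 11 * 17 = 187.
Step 2: phi(n) = (11-1)(17-1) = 10 * 16 = 160.
Step 3: Find d = 3^(-1) mod 160 = 107.
  Verify: 3 * 107 = 321 = 1 (mod 160).
Step 4: C = 24^3 mod 187 = 173.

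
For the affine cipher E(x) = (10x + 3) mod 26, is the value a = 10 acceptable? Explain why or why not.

Step 1: Compute gcd(10, 26).
Step 2: gcd(10, 26) = 2.
Since gcd = 2 != 1, 10 shares a common factor with 26, so it cannot be used.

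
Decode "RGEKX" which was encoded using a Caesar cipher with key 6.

Step 1: Reverse the shift by subtracting 6 from each letter position.
  R (position 17) -> position (17-6) mod 26 = 11 -> L
  G (position 6) -> position (6-6) mod 26 = 0 -> A
  E (position 4) -> position (4-6) mod 26 = 24 -> Y
  K (position 10) -> position (10-6) mod 26 = 4 -> E
  X (position 23) -> position (23-6) mod 26 = 17 -> R
Decrypted message: LAYER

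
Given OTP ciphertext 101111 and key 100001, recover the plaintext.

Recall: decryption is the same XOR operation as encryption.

Step 1: XOR ciphertext with key:
  Ciphertext: 101111
  Key:        100001
  XOR:        001110
Step 2: Plaintext = 001110 = 14 in decimal.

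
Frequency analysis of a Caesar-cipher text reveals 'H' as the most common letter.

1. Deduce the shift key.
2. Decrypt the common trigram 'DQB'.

Step 1: In English, 'E' is the most frequent letter (12.7%).
Step 2: The most frequent ciphertext letter is 'H' (position 7).
Step 3: Shift = (7 - 4) mod 26 = 3.
Step 4: Decrypt 'DQB' by shifting back 3:
  D -> A
  Q -> N
  B -> Y
Step 5: 'DQB' decrypts to 'ANY'.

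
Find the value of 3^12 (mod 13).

Step 1: Compute 3^12 mod 13 step by step, reducing modulo 13 at each step.
  3^1 mod 13 = 3
  3^2 mod 13 = (3 * 3) mod 13 = 9
  3^3 mod 13 = (9 * 3) mod 13 = 1
  3^4 mod 13 = (1 * 3) mod 13 = 3
  3^5 mod 13 = (3 * 3) mod 13 = 9
  3^6 mod 13 = (9 * 3) mod 13 = 1
  3^7 mod 13 = (1 * 3) mod 13 = 3
  3^8 mod 13 = (3 * 3) mod 13 = 9
  3^9 mod 13 = (9 * 3) mod 13 = 1
  3^10 mod 13 = (1 * 3) mod 13 = 3
  3^11 mod 13 = (3 * 3) mod 13 = 9
  3^12 mod 13 = (9 * 3) mod 13 = 1
Step 2: Result = 1.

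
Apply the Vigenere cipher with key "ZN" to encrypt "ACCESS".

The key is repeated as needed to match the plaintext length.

Step 1: Repeat key to match plaintext length:
  Plaintext: ACCESS
  Key:       ZNZNZN
Step 2: Encrypt each letter:
  A(0) + Z(25) = (0+25) mod 26 = 25 = Z
  C(2) + N(13) = (2+13) mod 26 = 15 = P
  C(2) + Z(25) = (2+25) mod 26 = 1 = B
  E(4) + N(13) = (4+13) mod 26 = 17 = R
  S(18) + Z(25) = (18+25) mod 26 = 17 = R
  S(18) + N(13) = (18+13) mod 26 = 5 = F
Ciphertext: ZPBRRF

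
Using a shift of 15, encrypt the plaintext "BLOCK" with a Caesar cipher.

Step 1: For each letter, shift forward by 15 positions (mod 26).
  B (position 1) -> position (1+15) mod 26 = 16 -> Q
  L (position 11) -> position (11+15) mod 26 = 0 -> A
  O (position 14) -> position (14+15) mod 26 = 3 -> D
  C (position 2) -> position (2+15) mod 26 = 17 -> R
  K (position 10) -> position (10+15) mod 26 = 25 -> Z
Result: QADRZ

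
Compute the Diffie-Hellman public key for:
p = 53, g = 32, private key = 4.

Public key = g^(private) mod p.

Step 1: A = g^a mod p = 32^4 mod 53.
  32^1 mod 53 = 32
  32^2 mod 53 = (32 * 32) mod 53 = 17
  32^3 mod 53 = (17 * 32) mod 53 = 14
  32^4 mod 53 = (14 * 32) mod 53 = 24
Result: A = 24.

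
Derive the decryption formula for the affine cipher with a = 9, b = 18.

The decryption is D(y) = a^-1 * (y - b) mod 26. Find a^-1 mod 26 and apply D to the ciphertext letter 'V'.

Step 1: Find a^-1, the modular inverse of 9 mod 26.
Step 2: We need 9 * a^-1 = 1 (mod 26).
Step 3: 9 * 3 = 27 = 1 * 26 + 1, so a^-1 = 3.
Step 4: D(y) = 3(y - 18) mod 26.
Step 5: Apply to 'V' (y = 21): D(21) = 3 * (21 - 18) mod 26 = 3 * 3 mod 26 = 9 -> 'J'.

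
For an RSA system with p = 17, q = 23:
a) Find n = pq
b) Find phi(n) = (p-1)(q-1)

Step 1: n = p * q = 17 * 23 = 391.
Step 2: phi(n) = (p-1)(q-1) = 16 * 22 = 352.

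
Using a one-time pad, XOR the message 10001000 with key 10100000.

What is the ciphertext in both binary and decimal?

Step 1: Write out the XOR operation bit by bit:
  Message: 10001000
  Key:     10100000
  XOR:     00101000
Step 2: Convert to decimal: 00101000 = 40.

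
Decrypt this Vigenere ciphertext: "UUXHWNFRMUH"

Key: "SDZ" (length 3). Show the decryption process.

Step 1: Key 'SDZ' has length 3. Extended key: SDZSDZSDZSD
Step 2: Decrypt each position:
  U(20) - S(18) = 2 = C
  U(20) - D(3) = 17 = R
  X(23) - Z(25) = 24 = Y
  H(7) - S(18) = 15 = P
  W(22) - D(3) = 19 = T
  N(13) - Z(25) = 14 = O
  F(5) - S(18) = 13 = N
  R(17) - D(3) = 14 = O
  M(12) - Z(25) = 13 = N
  U(20) - S(18) = 2 = C
  H(7) - D(3) = 4 = E
Plaintext: CRYPTONONCE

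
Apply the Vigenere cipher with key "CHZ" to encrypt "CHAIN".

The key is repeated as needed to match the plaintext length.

Step 1: Repeat key to match plaintext length:
  Plaintext: CHAIN
  Key:       CHZCH
Step 2: Encrypt each letter:
  C(2) + C(2) = (2+2) mod 26 = 4 = E
  H(7) + H(7) = (7+7) mod 26 = 14 = O
  A(0) + Z(25) = (0+25) mod 26 = 25 = Z
  I(8) + C(2) = (8+2) mod 26 = 10 = K
  N(13) + H(7) = (13+7) mod 26 = 20 = U
Ciphertext: EOZKU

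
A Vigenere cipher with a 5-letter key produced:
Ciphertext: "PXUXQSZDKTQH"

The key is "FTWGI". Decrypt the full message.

Step 1: Key 'FTWGI' has length 5. Extended key: FTWGIFTWGIFT
Step 2: Decrypt each position:
  P(15) - F(5) = 10 = K
  X(23) - T(19) = 4 = E
  U(20) - W(22) = 24 = Y
  X(23) - G(6) = 17 = R
  Q(16) - I(8) = 8 = I
  S(18) - F(5) = 13 = N
  Z(25) - T(19) = 6 = G
  D(3) - W(22) = 7 = H
  K(10) - G(6) = 4 = E
  T(19) - I(8) = 11 = L
  Q(16) - F(5) = 11 = L
  H(7) - T(19) = 14 = O
Plaintext: KEYRINGHELLO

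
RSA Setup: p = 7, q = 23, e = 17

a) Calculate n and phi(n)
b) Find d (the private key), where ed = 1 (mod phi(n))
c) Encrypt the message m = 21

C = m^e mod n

Step 1: n = 7 * 23 = 161.
Step 2: phi(n) = (7-1)(23-1) = 6 * 22 = 132.
Step 3: Find d = 17^(-1) mod 132 = 101.
  Verify: 17 * 101 = 1717 = 1 (mod 132).
Step 4: C = 21^17 mod 161 = 28.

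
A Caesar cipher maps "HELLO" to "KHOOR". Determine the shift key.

Step 1: Compare first letters: H (position 7) -> K (position 10).
Step 2: Shift = (10 - 7) mod 26 = 3.
The shift value is 3.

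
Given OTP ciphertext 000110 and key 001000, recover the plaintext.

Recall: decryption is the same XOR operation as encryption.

Step 1: XOR ciphertext with key:
  Ciphertext: 000110
  Key:        001000
  XOR:        001110
Step 2: Plaintext = 001110 = 14 in decimal.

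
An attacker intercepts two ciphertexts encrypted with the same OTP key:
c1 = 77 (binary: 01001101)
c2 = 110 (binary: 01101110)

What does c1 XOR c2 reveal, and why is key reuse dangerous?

Step 1: c1 XOR c2 = (m1 XOR k) XOR (m2 XOR k).
Step 2: By XOR associativity/commutativity: = m1 XOR m2 XOR k XOR k = m1 XOR m2.
Step 3: 01001101 XOR 01101110 = 00100011 = 35.
Step 4: The key cancels out! An attacker learns m1 XOR m2 = 35, revealing the relationship between plaintexts.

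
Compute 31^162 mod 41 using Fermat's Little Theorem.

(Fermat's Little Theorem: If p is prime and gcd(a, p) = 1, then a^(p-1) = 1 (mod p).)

Step 1: Since 41 is prime, by Fermat's Little Theorem: 31^40 = 1 (mod 41).
Step 2: Reduce exponent: 162 mod 40 = 2.
Step 3: So 31^162 = 31^2 (mod 41).
Step 4: 31^2 mod 41 = 18.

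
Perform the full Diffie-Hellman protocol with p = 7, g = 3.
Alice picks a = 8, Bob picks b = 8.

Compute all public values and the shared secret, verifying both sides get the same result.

Step 1: A = g^a mod p = 3^8 mod 7 = 2.
Step 2: B = g^b mod p = 3^8 mod 7 = 2.
Step 3: Alice computes s = B^a mod p = 2^8 mod 7 = 4.
Step 4: Bob computes s = A^b mod p = 2^8 mod 7 = 4.
Both sides agree: shared secret = 4.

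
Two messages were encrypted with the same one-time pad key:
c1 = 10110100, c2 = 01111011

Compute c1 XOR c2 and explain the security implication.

Step 1: c1 XOR c2 = (m1 XOR k) XOR (m2 XOR k).
Step 2: By XOR associativity/commutativity: = m1 XOR m2 XOR k XOR k = m1 XOR m2.
Step 3: 10110100 XOR 01111011 = 11001111 = 207.
Step 4: The key cancels out! An attacker learns m1 XOR m2 = 207, revealing the relationship between plaintexts.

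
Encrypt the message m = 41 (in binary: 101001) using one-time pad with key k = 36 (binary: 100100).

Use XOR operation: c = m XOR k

Step 1: Write out the XOR operation bit by bit:
  Message: 101001
  Key:     100100
  XOR:     001101
Step 2: Convert to decimal: 001101 = 13.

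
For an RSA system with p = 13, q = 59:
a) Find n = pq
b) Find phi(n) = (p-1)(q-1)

Step 1: n = p * q = 13 * 59 = 767.
Step 2: phi(n) = (p-1)(q-1) = 12 * 58 = 696.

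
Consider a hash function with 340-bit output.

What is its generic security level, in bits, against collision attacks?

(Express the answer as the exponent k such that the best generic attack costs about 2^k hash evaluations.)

Step 1: The hash has a 340-bit output.
Step 2: Collision resistance means it should be infeasible to find any x != y with h(x) = h(y).
By the birthday bound, a generic collision search succeeds after about sqrt(2^340) = 2^(340/2) = 2^170 evaluations.
Step 3: Security level = 170 bits.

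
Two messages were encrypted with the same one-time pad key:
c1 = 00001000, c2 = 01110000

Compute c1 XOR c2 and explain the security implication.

Step 1: c1 XOR c2 = (m1 XOR k) XOR (m2 XOR k).
Step 2: By XOR associativity/commutativity: = m1 XOR m2 XOR k XOR k = m1 XOR m2.
Step 3: 00001000 XOR 01110000 = 01111000 = 120.
Step 4: The key cancels out! An attacker learns m1 XOR m2 = 120, revealing the relationship between plaintexts.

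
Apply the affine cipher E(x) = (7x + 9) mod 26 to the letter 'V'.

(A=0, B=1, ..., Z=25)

Step 1: Convert 'V' to number: x = 21.
Step 2: E(21) = (7 * 21 + 9) mod 26 = 156 mod 26 = 0.
Step 3: Convert 0 back to letter: A.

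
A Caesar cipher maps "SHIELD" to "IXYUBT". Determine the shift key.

Step 1: Compare first letters: S (position 18) -> I (position 8).
Step 2: Shift = (8 - 18) mod 26 = 16.
The shift value is 16.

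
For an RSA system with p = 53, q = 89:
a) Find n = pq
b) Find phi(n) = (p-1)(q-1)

Step 1: n = p * q = 53 * 89 = 4717.
Step 2: phi(n) = (p-1)(q-1) = 52 * 88 = 4576.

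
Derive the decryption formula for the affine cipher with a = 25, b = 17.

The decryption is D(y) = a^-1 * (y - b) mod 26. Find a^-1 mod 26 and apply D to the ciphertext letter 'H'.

Step 1: Find a^-1, the modular inverse of 25 mod 26.
Step 2: We need 25 * a^-1 = 1 (mod 26).
Step 3: 25 * 25 = 625 = 24 * 26 + 1, so a^-1 = 25.
Step 4: D(y) = 25(y - 17) mod 26.
Step 5: Apply to 'H' (y = 7): D(7) = 25 * (7 - 17) mod 26 = 25 * -10 mod 26 = 10 -> 'K'.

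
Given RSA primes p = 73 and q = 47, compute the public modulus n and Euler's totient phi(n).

Step 1: n = p * q = 73 * 47 = 3431.
Step 2: phi(n) = (p-1)(q-1) = 72 * 46 = 3312.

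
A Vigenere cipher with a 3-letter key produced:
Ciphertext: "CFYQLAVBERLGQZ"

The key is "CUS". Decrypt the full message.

Step 1: Key 'CUS' has length 3. Extended key: CUSCUSCUSCUSCU
Step 2: Decrypt each position:
  C(2) - C(2) = 0 = A
  F(5) - U(20) = 11 = L
  Y(24) - S(18) = 6 = G
  Q(16) - C(2) = 14 = O
  L(11) - U(20) = 17 = R
  A(0) - S(18) = 8 = I
  V(21) - C(2) = 19 = T
  B(1) - U(20) = 7 = H
  E(4) - S(18) = 12 = M
  R(17) - C(2) = 15 = P
  L(11) - U(20) = 17 = R
  G(6) - S(18) = 14 = O
  Q(16) - C(2) = 14 = O
  Z(25) - U(20) = 5 = F
Plaintext: ALGORITHMPROOF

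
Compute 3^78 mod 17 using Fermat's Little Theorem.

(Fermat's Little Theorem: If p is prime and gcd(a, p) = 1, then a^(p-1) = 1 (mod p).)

Step 1: Since 17 is prime, by Fermat's Little Theorem: 3^16 = 1 (mod 17).
Step 2: Reduce exponent: 78 mod 16 = 14.
Step 3: So 3^78 = 3^14 (mod 17).
Step 4: 3^14 mod 17 = 2.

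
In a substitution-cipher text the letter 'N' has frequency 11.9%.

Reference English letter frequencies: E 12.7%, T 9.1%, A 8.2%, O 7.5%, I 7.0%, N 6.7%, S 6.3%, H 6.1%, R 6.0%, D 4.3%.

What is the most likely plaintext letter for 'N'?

Step 1: The observed frequency is 11.9%.
Step 2: Compare with English frequencies:
  E: 12.7% (difference: 0.8%) <-- closest
  T: 9.1% (difference: 2.8%)
  A: 8.2% (difference: 3.7%)
  O: 7.5% (difference: 4.4%)
  I: 7.0% (difference: 4.9%)
  N: 6.7% (difference: 5.2%)
  S: 6.3% (difference: 5.6%)
  H: 6.1% (difference: 5.8%)
  R: 6.0% (difference: 5.9%)
  D: 4.3% (difference: 7.6%)
Step 3: 'N' most likely represents 'E' (frequency 12.7%).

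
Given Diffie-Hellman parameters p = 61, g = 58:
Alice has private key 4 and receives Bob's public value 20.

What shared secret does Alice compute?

Step 1: s = B^a mod p = 20^4 mod 61.
  20^1 mod 61 = 20
  20^2 mod 61 = (20 * 20) mod 61 = 34
  20^3 mod 61 = (34 * 20) mod 61 = 9
  20^4 mod 61 = (9 * 20) mod 61 = 58
Result: shared secret = 58.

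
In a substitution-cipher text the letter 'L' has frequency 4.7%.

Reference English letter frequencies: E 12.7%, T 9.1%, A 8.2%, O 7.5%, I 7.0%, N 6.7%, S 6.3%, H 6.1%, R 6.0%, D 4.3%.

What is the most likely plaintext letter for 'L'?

Step 1: The observed frequency is 4.7%.
Step 2: Compare with English frequencies:
  E: 12.7% (difference: 8.0%)
  T: 9.1% (difference: 4.4%)
  A: 8.2% (difference: 3.5%)
  O: 7.5% (difference: 2.8%)
  I: 7.0% (difference: 2.3%)
  N: 6.7% (difference: 2.0%)
  S: 6.3% (difference: 1.6%)
  H: 6.1% (difference: 1.4%)
  R: 6.0% (difference: 1.3%)
  D: 4.3% (difference: 0.4%) <-- closest
Step 3: 'L' most likely represents 'D' (frequency 4.3%).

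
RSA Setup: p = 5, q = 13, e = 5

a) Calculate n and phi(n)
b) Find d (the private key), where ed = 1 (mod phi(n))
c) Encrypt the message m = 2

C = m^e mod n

Step 1: n = 5 * 13 = 65.
Step 2: phi(n) = (5-1)(13-1) = 4 * 12 = 48.
Step 3: Find d = 5^(-1) mod 48 = 29.
  Verify: 5 * 29 = 145 = 1 (mod 48).
Step 4: C = 2^5 mod 65 = 32.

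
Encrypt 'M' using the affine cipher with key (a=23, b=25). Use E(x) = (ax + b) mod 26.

Step 1: Convert 'M' to number: x = 12.
Step 2: E(12) = (23 * 12 + 25) mod 26 = 301 mod 26 = 15.
Step 3: Convert 15 back to letter: P.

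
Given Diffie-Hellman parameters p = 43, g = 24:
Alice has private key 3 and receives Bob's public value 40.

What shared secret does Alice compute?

Step 1: s = B^a mod p = 40^3 mod 43.
  40^1 mod 43 = 40
  40^2 mod 43 = (40 * 40) mod 43 = 9
  40^3 mod 43 = (9 * 40) mod 43 = 16
Result: shared secret = 16.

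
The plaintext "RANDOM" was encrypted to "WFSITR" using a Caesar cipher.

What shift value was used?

Step 1: Compare first letters: R (position 17) -> W (position 22).
Step 2: Shift = (22 - 17) mod 26 = 5.
The shift value is 5.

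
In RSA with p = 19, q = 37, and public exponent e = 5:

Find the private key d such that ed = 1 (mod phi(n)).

Step 1: n = 19 * 37 = 703.
Step 2: phi(n) = 18 * 36 = 648.
Step 3: Find d such that 5 * d = 1 (mod 648).
Step 4: d = 5^(-1) mod 648 = 389.
Verification: 5 * 389 = 1945 = 3 * 648 + 1.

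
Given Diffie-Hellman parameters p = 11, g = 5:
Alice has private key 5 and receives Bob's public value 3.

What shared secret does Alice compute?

Step 1: s = B^a mod p = 3^5 mod 11.
  3^1 mod 11 = 3
  3^2 mod 11 = (3 * 3) mod 11 = 9
  3^3 mod 11 = (9 * 3) mod 11 = 5
  3^4 mod 11 = (5 * 3) mod 11 = 4
  3^5 mod 11 = (4 * 3) mod 11 = 1
Result: shared secret = 1.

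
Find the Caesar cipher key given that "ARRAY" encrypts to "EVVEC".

Step 1: Compare first letters: A (position 0) -> E (position 4).
Step 2: Shift = (4 - 0) mod 26 = 4.
The shift value is 4.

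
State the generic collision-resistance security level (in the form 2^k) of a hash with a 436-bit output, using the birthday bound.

Step 1: The birthday paradox gives collision probability ~50% after sqrt(2^n) = 2^(n/2) hashes.
Step 2: For 436-bit output: 2^(436/2) = 2^218.
Step 3: Approximately 2^218 hash computations needed.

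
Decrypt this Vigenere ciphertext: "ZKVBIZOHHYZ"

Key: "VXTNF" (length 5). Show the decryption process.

Step 1: Key 'VXTNF' has length 5. Extended key: VXTNFVXTNFV
Step 2: Decrypt each position:
  Z(25) - V(21) = 4 = E
  K(10) - X(23) = 13 = N
  V(21) - T(19) = 2 = C
  B(1) - N(13) = 14 = O
  I(8) - F(5) = 3 = D
  Z(25) - V(21) = 4 = E
  O(14) - X(23) = 17 = R
  H(7) - T(19) = 14 = O
  H(7) - N(13) = 20 = U
  Y(24) - F(5) = 19 = T
  Z(25) - V(21) = 4 = E
Plaintext: ENCODEROUTE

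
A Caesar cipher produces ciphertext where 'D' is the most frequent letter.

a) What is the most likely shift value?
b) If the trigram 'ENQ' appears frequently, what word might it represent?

Step 1: In English, 'E' is the most frequent letter (12.7%).
Step 2: The most frequent ciphertext letter is 'D' (position 3).
Step 3: Shift = (3 - 4) mod 26 = 25.
Step 4: Decrypt 'ENQ' by shifting back 25:
  E -> F
  N -> O
  Q -> R
Step 5: 'ENQ' decrypts to 'FOR'.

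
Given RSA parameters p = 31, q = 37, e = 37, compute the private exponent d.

Step 1: n = 31 * 37 = 1147.
Step 2: phi(n) = 30 * 36 = 1080.
Step 3: Find d such that 37 * d = 1 (mod 1080).
Step 4: d = 37^(-1) mod 1080 = 613.
Verification: 37 * 613 = 22681 = 21 * 1080 + 1.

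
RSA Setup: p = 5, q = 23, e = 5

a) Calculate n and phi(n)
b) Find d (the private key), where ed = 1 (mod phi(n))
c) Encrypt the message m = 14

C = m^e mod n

Step 1: n = 5 * 23 = 115.
Step 2: phi(n) = (5-1)(23-1) = 4 * 22 = 88.
Step 3: Find d = 5^(-1) mod 88 = 53.
  Verify: 5 * 53 = 265 = 1 (mod 88).
Step 4: C = 14^5 mod 115 = 84.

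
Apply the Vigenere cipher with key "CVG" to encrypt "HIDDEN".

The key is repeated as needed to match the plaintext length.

Step 1: Repeat key to match plaintext length:
  Plaintext: HIDDEN
  Key:       CVGCVG
Step 2: Encrypt each letter:
  H(7) + C(2) = (7+2) mod 26 = 9 = J
  I(8) + V(21) = (8+21) mod 26 = 3 = D
  D(3) + G(6) = (3+6) mod 26 = 9 = J
  D(3) + C(2) = (3+2) mod 26 = 5 = F
  E(4) + V(21) = (4+21) mod 26 = 25 = Z
  N(13) + G(6) = (13+6) mod 26 = 19 = T
Ciphertext: JDJFZT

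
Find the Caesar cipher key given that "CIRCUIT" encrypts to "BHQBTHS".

Step 1: Compare first letters: C (position 2) -> B (position 1).
Step 2: Shift = (1 - 2) mod 26 = 25.
The shift value is 25.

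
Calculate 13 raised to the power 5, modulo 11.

Step 1: Compute 13^5 mod 11 step by step, reducing modulo 11 at each step.
  13^1 mod 11 = 2
  13^2 mod 11 = (2 * 13) mod 11 = 4
  13^3 mod 11 = (4 * 13) mod 11 = 8
  13^4 mod 11 = (8 * 13) mod 11 = 5
  13^5 mod 11 = (5 * 13) mod 11 = 10
Step 2: Result = 10.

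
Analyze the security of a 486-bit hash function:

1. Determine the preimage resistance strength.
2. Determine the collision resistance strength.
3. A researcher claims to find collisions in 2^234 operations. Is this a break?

Step 1: Preimage resistance requires brute-force of 2^486 operations.
Step 2: Collision resistance (birthday bound) = 2^(486/2) = 2^243.
Step 3: The claimed attack costs 2^234 operations.
Step 4: Since 2^234 < 2^243, the claimed attack beats the generic birthday bound, so collision resistance is broken.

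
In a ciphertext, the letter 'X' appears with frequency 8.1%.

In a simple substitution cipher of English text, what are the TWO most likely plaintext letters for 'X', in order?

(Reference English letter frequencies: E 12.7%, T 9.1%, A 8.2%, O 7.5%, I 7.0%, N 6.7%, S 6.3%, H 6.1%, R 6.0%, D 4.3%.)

Step 1: Observed frequency of 'X' is 8.1%.
Step 2: Compute distances to each reference frequency and sort:
  A (8.2%): difference = 0.1% <-- BEST
  O (7.5%): difference = 0.6% <-- RUNNER-UP
  T (9.1%): difference = 1.0%
  I (7.0%): difference = 1.1%
  N (6.7%): difference = 1.4%
Step 3: Most likely is 'A' (8.2%, diff 0.1%); second most likely is 'O' (7.5%, diff 0.6%).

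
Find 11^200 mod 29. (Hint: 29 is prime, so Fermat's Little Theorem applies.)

Step 1: Since 29 is prime, by Fermat's Little Theorem: 11^28 = 1 (mod 29).
Step 2: Reduce exponent: 200 mod 28 = 4.
Step 3: So 11^200 = 11^4 (mod 29).
Step 4: 11^4 mod 29 = 25.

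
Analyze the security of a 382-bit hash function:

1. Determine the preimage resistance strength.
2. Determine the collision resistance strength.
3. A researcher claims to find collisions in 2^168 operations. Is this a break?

Step 1: Preimage resistance requires brute-force of 2^382 operations.
Step 2: Collision resistance (birthday bound) = 2^(382/2) = 2^191.
Step 3: The claimed attack costs 2^168 operations.
Step 4: Since 2^168 < 2^191, the claimed attack beats the generic birthday bound, so collision resistance is broken.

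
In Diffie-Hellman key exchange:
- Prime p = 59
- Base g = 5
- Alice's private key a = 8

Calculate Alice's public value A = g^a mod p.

Step 1: A = g^a mod p = 5^8 mod 59.
  5^1 mod 59 = 5
  5^2 mod 59 = (5 * 5) mod 59 = 25
  5^3 mod 59 = (25 * 5) mod 59 = 7
  5^4 mod 59 = (7 * 5) mod 59 = 35
  5^5 mod 59 = (35 * 5) mod 59 = 57
  5^6 mod 59 = (57 * 5) mod 59 = 49
  5^7 mod 59 = (49 * 5) mod 59 = 9
  5^8 mod 59 = (9 * 5) mod 59 = 45
Result: A = 45.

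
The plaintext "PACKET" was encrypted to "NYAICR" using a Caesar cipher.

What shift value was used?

Step 1: Compare first letters: P (position 15) -> N (position 13).
Step 2: Shift = (13 - 15) mod 26 = 24.
The shift value is 24.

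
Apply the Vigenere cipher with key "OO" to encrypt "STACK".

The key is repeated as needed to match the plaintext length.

Step 1: Repeat key to match plaintext length:
  Plaintext: STACK
  Key:       OOOOO
Step 2: Encrypt each letter:
  S(18) + O(14) = (18+14) mod 26 = 6 = G
  T(19) + O(14) = (19+14) mod 26 = 7 = H
  A(0) + O(14) = (0+14) mod 26 = 14 = O
  C(2) + O(14) = (2+14) mod 26 = 16 = Q
  K(10) + O(14) = (10+14) mod 26 = 24 = Y
Ciphertext: GHOQY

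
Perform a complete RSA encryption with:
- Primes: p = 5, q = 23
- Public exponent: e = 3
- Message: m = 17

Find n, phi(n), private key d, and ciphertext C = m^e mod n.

Step 1: n = 5 * 23 = 115.
Step 2: phi(n) = (5-1)(23-1) = 4 * 22 = 88.
Step 3: Find d = 3^(-1) mod 88 = 59.
  Verify: 3 * 59 = 177 = 1 (mod 88).
Step 4: C = 17^3 mod 115 = 83.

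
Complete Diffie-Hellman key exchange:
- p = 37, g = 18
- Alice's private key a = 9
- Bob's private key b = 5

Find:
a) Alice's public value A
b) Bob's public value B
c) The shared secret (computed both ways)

Step 1: A = g^a mod p = 18^9 mod 37 = 31.
Step 2: B = g^b mod p = 18^5 mod 37 = 15.
Step 3: Alice computes s = B^a mod p = 15^9 mod 37 = 31.
Step 4: Bob computes s = A^b mod p = 31^5 mod 37 = 31.
Both sides agree: shared secret = 31.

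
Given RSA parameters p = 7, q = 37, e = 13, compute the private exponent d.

Step 1: n = 7 * 37 = 259.
Step 2: phi(n) = 6 * 36 = 216.
Step 3: Find d such that 13 * d = 1 (mod 216).
Step 4: d = 13^(-1) mod 216 = 133.
Verification: 13 * 133 = 1729 = 8 * 216 + 1.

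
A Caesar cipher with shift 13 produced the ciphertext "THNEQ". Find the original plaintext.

Step 1: Reverse the shift by subtracting 13 from each letter position.
  T (position 19) -> position (19-13) mod 26 = 6 -> G
  H (position 7) -> position (7-13) mod 26 = 20 -> U
  N (position 13) -> position (13-13) mod 26 = 0 -> A
  E (position 4) -> position (4-13) mod 26 = 17 -> R
  Q (position 16) -> position (16-13) mod 26 = 3 -> D
Decrypted message: GUARD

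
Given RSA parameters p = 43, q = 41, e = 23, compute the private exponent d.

Step 1: n = 43 * 41 = 1763.
Step 2: phi(n) = 42 * 40 = 1680.
Step 3: Find d such that 23 * d = 1 (mod 1680).
Step 4: d = 23^(-1) mod 1680 = 1607.
Verification: 23 * 1607 = 36961 = 22 * 1680 + 1.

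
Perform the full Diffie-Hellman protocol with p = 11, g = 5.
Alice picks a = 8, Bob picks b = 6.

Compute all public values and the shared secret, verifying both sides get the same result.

Step 1: A = g^a mod p = 5^8 mod 11 = 4.
Step 2: B = g^b mod p = 5^6 mod 11 = 5.
Step 3: Alice computes s = B^a mod p = 5^8 mod 11 = 4.
Step 4: Bob computes s = A^b mod p = 4^6 mod 11 = 4.
Both sides agree: shared secret = 4.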